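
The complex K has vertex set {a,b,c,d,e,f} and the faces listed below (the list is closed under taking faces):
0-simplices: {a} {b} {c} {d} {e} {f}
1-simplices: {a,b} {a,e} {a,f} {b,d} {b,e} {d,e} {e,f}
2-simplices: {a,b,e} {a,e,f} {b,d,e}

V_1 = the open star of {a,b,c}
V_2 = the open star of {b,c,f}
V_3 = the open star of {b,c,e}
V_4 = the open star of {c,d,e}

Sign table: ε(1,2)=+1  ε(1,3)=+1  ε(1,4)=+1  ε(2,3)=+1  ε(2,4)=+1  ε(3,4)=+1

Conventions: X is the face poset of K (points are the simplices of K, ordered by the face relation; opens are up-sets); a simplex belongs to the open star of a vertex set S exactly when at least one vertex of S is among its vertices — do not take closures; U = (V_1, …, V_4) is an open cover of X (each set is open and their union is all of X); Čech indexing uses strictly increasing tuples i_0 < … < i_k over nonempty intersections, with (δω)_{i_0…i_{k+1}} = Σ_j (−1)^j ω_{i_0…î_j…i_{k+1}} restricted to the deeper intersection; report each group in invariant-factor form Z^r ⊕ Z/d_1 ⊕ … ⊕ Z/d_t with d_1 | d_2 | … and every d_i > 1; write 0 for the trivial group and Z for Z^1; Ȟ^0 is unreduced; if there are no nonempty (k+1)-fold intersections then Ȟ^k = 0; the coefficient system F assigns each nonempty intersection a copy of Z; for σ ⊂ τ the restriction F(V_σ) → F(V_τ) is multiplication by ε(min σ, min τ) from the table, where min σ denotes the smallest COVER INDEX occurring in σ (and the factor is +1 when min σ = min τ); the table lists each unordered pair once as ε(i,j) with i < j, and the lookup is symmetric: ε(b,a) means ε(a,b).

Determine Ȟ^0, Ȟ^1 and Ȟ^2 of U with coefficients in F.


Ȟ^0 = Z, Ȟ^1 = 0 and Ȟ^2 = 0

nonempty intersections:
  V1={{a},{b},{c},{a,b},{a,e},{a,f},{b,d},{b,e},{a,b,e},{a,e,f},{b,d,e}} V2={{b},{c},{f},{a,b},{a,f},{b,d},{b,e},{e,f},{a,b,e},{a,e,f},{b,d,e}} V3={{b},{c},{e},{a,b},{a,e},{b,d},{b,e},{d,e},{e,f},{a,b,e},{a,e,f},{b,d,e}} V4={{c},{d},{e},{a,e},{b,d},{b,e},{d,e},{e,f},{a,b,e},{a,e,f},{b,d,e}}
  V12={{b},{c},{a,b},{a,f},{b,d},{b,e},{a,b,e},{a,e,f},{b,d,e}} V13={{b},{c},{a,b},{a,e},{b,d},{b,e},{a,b,e},{a,e,f},{b,d,e}} V14={{c},{a,e},{b,d},{b,e},{a,b,e},{a,e,f},{b,d,e}} V23={{b},{c},{a,b},{b,d},{b,e},{e,f},{a,b,e},{a,e,f},{b,d,e}} V24={{c},{b,d},{b,e},{e,f},{a,b,e},{a,e,f},{b,d,e}} V34={{c},{e},{a,e},{b,d},{b,e},{d,e},{e,f},{a,b,e},{a,e,f},{b,d,e}}
  V123={{b},{c},{a,b},{b,d},{b,e},{a,b,e},{a,e,f},{b,d,e}} V124={{c},{b,d},{b,e},{a,b,e},{a,e,f},{b,d,e}} V134={{c},{a,e},{b,d},{b,e},{a,b,e},{a,e,f},{b,d,e}} V234={{c},{b,d},{b,e},{e,f},{a,b,e},{a,e,f},{b,d,e}}
  V1234={{c},{b,d},{b,e},{a,b,e},{a,e,f},{b,d,e}}
C dims 4,6,4,1; δ0: rk 3, SNF 1^3; δ1: rk 3, SNF 1^3; δ2: rk 1, SNF 1^1
Ȟ^0: (4−3)−0=1 ⇒ Z
Ȟ^1: (6−3)−3=0 ⇒ 0
Ȟ^2: (4−1)−3=0 ⇒ 0


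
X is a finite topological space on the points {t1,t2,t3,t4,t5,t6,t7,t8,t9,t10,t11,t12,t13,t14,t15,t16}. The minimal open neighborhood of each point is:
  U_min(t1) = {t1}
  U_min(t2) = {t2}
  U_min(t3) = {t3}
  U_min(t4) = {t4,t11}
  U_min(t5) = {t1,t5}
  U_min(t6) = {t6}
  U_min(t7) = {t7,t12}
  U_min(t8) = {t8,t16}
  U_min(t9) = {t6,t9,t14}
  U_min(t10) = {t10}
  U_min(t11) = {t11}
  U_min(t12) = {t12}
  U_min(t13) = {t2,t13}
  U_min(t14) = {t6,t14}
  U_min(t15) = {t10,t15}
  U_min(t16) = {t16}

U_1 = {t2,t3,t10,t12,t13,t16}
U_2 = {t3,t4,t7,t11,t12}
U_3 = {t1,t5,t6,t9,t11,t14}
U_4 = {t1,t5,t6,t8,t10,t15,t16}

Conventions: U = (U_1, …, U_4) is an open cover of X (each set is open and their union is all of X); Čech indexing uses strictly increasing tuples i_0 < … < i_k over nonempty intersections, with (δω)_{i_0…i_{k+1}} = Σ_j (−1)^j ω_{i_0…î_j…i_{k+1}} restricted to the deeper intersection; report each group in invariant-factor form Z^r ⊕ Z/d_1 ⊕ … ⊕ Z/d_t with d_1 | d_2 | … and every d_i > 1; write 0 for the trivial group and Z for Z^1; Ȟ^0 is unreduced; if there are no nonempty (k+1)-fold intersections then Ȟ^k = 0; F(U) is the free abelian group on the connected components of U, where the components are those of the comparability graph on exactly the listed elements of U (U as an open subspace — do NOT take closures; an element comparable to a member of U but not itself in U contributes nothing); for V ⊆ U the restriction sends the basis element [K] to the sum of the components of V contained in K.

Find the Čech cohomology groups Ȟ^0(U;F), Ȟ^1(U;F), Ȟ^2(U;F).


Ȟ^0 ≅ Z^8, Ȟ^1 ≅ 0 and Ȟ^2 ≅ 0

nonempty intersections:
  U12={t3,t12} U14={t10,t16} U23={t11} U34={t1,t5,t6}
components per intersection:
  U1: {t2,t13} {t3} {t10} {t12} {t16}
  U2: {t3} {t4,t11} {t7,t12}
  U3: {t1,t5} {t6,t9,t14} {t11}
  U4: {t1,t5} {t6} {t8,t16} {t10,t15}
  U12: {t3} {t12}
  U14: {t10} {t16}
  U23: {t11}
  U34: {t1,t5} {t6}
C dims 15,7; δ0: rk 7, SNF 1^7
Ȟ^0: (15−7)−0=8 ⇒ Z^8
Ȟ^1: (7−0)−7=0 ⇒ 0
Ȟ^2: (0−0)−0=0 ⇒ 0


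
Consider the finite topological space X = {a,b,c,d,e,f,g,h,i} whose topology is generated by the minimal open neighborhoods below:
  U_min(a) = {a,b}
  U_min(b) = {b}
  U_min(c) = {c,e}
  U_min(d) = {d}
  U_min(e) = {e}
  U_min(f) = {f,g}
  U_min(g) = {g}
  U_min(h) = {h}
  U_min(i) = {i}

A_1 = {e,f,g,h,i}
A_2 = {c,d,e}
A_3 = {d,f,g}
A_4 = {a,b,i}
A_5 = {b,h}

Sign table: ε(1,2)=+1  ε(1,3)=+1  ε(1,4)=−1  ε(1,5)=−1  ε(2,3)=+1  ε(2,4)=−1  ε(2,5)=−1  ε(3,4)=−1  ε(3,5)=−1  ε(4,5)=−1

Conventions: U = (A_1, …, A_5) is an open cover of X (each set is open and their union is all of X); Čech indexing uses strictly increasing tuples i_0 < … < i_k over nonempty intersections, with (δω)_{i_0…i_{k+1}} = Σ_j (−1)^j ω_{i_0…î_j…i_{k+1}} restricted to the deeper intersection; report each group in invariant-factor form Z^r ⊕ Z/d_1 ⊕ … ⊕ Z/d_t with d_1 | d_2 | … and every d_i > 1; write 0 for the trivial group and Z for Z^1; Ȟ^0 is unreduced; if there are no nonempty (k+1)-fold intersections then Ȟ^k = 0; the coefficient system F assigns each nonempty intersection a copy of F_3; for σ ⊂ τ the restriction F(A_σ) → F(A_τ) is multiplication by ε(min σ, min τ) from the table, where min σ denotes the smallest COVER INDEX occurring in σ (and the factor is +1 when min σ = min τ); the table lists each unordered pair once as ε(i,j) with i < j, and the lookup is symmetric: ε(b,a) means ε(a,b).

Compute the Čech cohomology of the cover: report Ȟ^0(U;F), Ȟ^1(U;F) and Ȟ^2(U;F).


cover nerve:
  A12={e} A13={f,g} A14={i} A15={h} A23={d} A45={b}
C dims 5,6; δ0: rk_F3 5
Ȟ^0: (5−5)−0=0 ⇒ 0
Ȟ^1: (6−0)−5=1 ⇒ Z/3
Ȟ^2: (0−0)−0=0 ⇒ 0

Ȟ^0 = 0, Ȟ^1 = Z/3 and Ȟ^2 = 0


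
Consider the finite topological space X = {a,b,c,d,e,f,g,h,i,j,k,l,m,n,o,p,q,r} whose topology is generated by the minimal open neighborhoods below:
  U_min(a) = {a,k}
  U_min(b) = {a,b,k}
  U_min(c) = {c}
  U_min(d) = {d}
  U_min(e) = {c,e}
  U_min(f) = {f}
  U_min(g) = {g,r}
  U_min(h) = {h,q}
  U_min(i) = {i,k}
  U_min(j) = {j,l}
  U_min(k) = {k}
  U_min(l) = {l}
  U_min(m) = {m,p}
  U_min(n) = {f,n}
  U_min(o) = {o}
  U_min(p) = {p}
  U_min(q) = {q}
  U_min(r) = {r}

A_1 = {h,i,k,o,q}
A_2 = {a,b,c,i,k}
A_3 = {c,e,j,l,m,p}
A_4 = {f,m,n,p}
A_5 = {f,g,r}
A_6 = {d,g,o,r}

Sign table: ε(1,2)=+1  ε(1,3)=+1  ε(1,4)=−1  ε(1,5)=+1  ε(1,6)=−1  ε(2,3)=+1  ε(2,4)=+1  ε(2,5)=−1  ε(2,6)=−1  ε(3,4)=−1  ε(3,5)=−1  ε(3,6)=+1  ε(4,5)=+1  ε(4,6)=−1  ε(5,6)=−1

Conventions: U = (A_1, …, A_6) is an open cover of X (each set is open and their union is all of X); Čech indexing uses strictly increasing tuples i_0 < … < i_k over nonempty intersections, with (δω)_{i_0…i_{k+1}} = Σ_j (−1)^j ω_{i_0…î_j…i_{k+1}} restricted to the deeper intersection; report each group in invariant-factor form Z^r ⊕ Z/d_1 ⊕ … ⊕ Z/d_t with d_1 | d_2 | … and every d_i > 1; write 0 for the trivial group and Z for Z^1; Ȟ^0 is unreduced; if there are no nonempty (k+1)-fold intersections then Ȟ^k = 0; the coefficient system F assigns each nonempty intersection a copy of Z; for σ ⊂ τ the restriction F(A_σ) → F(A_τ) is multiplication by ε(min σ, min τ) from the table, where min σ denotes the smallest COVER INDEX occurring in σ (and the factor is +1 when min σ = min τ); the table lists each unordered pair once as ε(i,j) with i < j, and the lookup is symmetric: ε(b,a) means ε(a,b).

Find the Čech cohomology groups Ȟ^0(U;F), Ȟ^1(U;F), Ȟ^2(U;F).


Ȟ^0 = 0,  Ȟ^1 = Z/2,  Ȟ^2 = 0

nonempty overlaps:
  A12={i,k} A16={o} A23={c} A34={m,p} A45={f} A56={g,r}
C dims 6,6; δ0: rk 6, SNF 1^5·2
degree 0: 6−6−0 = 0 → Ȟ^0 ≅ 0
degree 1: 6−0−6 = 0 plus torsion [2] → Ȟ^1 ≅ Z/2
degree 2: 0−0−0 = 0 → Ȟ^2 ≅ 0


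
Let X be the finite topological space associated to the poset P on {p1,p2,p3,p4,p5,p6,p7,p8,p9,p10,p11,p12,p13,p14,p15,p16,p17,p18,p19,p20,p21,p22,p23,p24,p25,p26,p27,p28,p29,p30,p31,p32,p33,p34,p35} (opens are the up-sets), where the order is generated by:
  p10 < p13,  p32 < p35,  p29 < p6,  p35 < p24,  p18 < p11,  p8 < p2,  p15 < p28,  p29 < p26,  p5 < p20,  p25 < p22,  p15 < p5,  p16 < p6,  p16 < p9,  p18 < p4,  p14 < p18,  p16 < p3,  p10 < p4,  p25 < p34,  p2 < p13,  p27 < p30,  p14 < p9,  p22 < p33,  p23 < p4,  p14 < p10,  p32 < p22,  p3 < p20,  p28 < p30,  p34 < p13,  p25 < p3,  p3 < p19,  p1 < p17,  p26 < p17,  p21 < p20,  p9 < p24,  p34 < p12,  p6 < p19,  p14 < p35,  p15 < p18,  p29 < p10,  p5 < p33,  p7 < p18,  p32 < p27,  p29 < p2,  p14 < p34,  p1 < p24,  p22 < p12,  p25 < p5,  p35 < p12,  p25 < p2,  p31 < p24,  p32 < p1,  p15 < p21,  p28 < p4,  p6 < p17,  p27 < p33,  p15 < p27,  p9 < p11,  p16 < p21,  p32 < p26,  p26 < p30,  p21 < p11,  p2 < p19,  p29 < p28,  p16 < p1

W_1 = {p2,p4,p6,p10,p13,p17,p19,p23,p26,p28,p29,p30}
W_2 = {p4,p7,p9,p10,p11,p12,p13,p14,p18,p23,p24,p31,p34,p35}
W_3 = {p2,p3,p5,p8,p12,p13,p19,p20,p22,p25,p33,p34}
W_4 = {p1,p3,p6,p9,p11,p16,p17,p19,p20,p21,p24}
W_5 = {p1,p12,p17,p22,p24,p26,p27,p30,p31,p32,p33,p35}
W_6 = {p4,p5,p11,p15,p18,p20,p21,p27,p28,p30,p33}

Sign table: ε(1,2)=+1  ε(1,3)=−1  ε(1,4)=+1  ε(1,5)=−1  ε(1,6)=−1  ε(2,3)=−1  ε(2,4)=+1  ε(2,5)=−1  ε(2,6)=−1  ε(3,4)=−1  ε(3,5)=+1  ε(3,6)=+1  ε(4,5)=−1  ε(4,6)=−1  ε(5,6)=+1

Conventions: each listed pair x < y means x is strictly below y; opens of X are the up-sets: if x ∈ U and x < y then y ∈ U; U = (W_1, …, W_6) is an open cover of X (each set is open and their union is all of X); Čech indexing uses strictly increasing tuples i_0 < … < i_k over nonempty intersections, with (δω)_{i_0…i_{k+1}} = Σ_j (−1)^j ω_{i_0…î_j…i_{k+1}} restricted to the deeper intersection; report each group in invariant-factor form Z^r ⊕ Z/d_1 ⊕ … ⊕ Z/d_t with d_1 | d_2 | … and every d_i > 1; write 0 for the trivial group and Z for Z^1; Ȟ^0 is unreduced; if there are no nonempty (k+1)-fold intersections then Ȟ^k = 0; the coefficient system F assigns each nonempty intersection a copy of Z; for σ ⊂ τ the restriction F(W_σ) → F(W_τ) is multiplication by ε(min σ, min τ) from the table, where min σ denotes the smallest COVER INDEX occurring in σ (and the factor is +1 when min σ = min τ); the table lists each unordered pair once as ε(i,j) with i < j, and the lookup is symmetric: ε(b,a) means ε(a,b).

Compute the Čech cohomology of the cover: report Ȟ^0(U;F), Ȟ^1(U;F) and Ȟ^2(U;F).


nonempty overlaps:
  W12={p4,p10,p13,p23} W13={p2,p13,p19} W14={p6,p17,p19} W15={p17,p26,p30} W16={p4,p28,p30} W23={p12,p13,p34} W24={p9,p11,p24} W25={p12,p24,p31,p35} W26={p4,p11,p18} W34={p3,p19,p20} W35={p12,p22,p33} W36={p5,p20,p33} W45={p1,p17,p24} W46={p11,p20,p21} W56={p27,p30,p33}
  W123={p13} W126={p4} W134={p19} W145={p17} W156={p30} W235={p12} W245={p24} W246={p11} W346={p20} W356={p33}
C dims 6,15,10; δ0: rk 5, SNF 1^5; δ1: rk 10, SNF 1^9·2
degree 0: 6−5−0 = 1 → Ȟ^0 ≅ Z
degree 1: 15−10−5 = 0 → Ȟ^1 ≅ 0
degree 2: 10−0−10 = 0 plus torsion [2] → Ȟ^2 ≅ Z/2

Ȟ^0 = Z, Ȟ^1 = 0, Ȟ^2 = Z/2


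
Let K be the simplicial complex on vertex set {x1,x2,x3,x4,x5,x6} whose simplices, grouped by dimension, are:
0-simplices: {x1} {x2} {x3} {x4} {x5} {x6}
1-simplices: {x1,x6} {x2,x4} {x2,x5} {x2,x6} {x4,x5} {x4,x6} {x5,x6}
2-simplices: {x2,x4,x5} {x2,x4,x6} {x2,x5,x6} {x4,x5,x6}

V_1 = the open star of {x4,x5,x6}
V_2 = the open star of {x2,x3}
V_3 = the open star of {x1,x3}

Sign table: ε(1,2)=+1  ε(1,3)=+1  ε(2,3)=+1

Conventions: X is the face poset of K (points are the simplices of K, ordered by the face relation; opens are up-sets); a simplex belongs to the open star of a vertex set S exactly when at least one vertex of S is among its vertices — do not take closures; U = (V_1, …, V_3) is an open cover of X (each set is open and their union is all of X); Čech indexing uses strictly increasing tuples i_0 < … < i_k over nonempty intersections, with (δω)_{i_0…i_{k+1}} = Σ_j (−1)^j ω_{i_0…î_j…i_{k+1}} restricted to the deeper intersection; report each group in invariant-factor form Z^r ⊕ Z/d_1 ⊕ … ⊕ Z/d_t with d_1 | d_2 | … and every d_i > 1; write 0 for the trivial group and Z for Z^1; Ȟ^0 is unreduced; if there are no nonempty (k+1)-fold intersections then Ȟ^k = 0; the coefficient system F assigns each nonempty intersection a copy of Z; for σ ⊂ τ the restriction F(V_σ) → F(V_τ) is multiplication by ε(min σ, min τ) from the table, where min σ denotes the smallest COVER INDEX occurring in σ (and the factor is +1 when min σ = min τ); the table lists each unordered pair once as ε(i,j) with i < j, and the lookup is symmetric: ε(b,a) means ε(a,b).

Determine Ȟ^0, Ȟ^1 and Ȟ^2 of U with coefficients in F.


nerve simplices:
  V1={{x4},{x5},{x6},{x1,x6},{x2,x4},{x2,x5},{x2,x6},{x4,x5},{x4,x6},{x5,x6},{x2,x4,x5},{x2,x4,x6},{x2,x5,x6},{x4,x5,x6}} V2={{x2},{x3},{x2,x4},{x2,x5},{x2,x6},{x2,x4,x5},{x2,x4,x6},{x2,x5,x6}} V3={{x1},{x3},{x1,x6}}
  V12={{x2,x4},{x2,x5},{x2,x6},{x2,x4,x5},{x2,x4,x6},{x2,x5,x6}} V13={{x1,x6}} V23={{x3}}
C dims 3,3; δ0: rk 2, SNF 1^2
degree 0: 3−2−0 = 1 → Ȟ^0 ≅ Z
degree 1: 3−0−2 = 1 → Ȟ^1 ≅ Z
degree 2: 0−0−0 = 0 → Ȟ^2 ≅ 0

Ȟ^0 = Z, Ȟ^1 = Z, Ȟ^2 = 0


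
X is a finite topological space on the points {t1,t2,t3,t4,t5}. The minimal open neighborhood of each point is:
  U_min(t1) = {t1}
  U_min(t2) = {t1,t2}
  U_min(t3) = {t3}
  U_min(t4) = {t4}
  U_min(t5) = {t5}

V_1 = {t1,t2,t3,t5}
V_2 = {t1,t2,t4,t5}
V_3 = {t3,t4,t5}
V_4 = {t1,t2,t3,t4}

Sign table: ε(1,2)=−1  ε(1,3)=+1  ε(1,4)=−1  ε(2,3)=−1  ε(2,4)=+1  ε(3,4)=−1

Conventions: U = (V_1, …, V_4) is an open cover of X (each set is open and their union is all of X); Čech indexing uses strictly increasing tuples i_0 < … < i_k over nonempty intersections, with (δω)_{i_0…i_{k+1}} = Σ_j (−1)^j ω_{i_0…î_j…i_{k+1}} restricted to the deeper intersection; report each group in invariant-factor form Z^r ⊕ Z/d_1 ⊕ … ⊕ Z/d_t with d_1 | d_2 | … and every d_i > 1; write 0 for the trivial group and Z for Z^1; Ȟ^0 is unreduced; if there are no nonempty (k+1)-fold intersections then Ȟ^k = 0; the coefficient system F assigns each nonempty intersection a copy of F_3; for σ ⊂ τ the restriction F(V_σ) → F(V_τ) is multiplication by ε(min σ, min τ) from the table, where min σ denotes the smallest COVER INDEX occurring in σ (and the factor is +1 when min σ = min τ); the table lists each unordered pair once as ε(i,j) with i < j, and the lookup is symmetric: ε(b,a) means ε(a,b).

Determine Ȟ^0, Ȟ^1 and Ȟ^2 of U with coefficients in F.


Ȟ^0 ≅ Z/3, Ȟ^1 ≅ 0 and Ȟ^2 ≅ Z/3

nonempty overlaps:
  V12={t1,t2,t5} V13={t3,t5} V14={t1,t2,t3} V23={t4,t5} V24={t1,t2,t4} V34={t3,t4}
  V123={t5} V124={t1,t2} V134={t3} V234={t4}
C dims 4,6,4; δ0: rk_F3 3; δ1: rk_F3 3
degree 0: 4−3−0 = 1 → Ȟ^0 ≅ Z/3
degree 1: 6−3−3 = 0 → Ȟ^1 ≅ 0
degree 2: 4−0−3 = 1 → Ȟ^2 ≅ Z/3


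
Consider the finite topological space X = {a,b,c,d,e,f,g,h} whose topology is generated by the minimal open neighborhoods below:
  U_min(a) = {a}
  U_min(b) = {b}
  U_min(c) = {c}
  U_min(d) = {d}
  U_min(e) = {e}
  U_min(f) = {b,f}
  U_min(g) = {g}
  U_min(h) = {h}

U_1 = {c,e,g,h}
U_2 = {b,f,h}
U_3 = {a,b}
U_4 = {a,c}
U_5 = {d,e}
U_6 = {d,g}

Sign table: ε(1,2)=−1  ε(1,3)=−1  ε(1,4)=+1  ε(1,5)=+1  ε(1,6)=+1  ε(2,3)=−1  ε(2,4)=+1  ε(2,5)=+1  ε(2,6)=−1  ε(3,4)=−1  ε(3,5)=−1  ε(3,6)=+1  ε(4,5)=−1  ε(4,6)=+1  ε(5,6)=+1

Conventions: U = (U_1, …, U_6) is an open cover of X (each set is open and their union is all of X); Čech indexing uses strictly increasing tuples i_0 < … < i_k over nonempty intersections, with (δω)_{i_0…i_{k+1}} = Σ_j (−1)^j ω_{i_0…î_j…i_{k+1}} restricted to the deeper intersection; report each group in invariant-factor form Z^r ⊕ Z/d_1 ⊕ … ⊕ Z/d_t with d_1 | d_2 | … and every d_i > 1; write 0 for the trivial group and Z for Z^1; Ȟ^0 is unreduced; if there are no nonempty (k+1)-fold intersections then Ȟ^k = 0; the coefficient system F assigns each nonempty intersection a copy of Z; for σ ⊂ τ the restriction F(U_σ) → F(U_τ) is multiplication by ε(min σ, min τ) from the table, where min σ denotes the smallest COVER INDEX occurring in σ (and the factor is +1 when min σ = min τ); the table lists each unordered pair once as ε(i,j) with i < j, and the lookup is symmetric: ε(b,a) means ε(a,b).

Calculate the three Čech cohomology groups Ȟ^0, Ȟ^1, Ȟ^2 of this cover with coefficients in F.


Ȟ^0 ≅ 0; Ȟ^1 ≅ Z ⊕ Z/2; Ȟ^2 ≅ 0

intersection data:
  U12={h} U14={c} U15={e} U16={g} U23={b} U34={a} U56={d}
C dims 6,7; δ0: rk 6, SNF 1^5·2
Ȟ^0 = (6 − 6) − 0 = 0, so Ȟ^0 ≅ 0
Ȟ^1 = (7 − 0) − 6 = 1 plus torsion [2], so Ȟ^1 ≅ Z ⊕ Z/2
Ȟ^2 = (0 − 0) − 0 = 0, so Ȟ^2 ≅ 0


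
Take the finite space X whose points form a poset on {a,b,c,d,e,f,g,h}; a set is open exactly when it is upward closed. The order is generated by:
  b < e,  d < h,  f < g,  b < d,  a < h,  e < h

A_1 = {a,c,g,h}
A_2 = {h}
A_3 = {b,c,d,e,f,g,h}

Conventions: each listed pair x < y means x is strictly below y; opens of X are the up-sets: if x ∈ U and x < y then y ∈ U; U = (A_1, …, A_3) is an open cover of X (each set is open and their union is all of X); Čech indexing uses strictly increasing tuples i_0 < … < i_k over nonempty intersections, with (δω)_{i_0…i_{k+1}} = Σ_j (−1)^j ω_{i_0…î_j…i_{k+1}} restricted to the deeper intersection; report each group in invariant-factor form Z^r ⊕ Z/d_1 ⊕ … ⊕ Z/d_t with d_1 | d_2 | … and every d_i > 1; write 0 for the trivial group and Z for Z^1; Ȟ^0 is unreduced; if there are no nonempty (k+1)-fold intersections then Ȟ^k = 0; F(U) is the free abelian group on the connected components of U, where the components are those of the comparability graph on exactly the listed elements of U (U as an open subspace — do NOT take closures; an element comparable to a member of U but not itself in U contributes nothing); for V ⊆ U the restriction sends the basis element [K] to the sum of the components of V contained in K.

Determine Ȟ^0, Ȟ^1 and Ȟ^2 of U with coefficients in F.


nerve of the cover:
  A12={h} A13={c,g,h} A23={h}
  A123={h}
components per intersection:
  A1: {a,h} {c} {g}
  A2: {h}
  A3: {b,d,e,h} {c} {f,g}
  A12: {h}
  A13: {c} {g} {h}
  A23: {h}
  A123: {h}
C dims 7,5,1; δ0: rk 4, SNF 1^4; δ1: rk 1, SNF 1^1
Ȟ^0 = (7 − 4) − 0 = 3, so Ȟ^0 ≅ Z^3
Ȟ^1 = (5 − 1) − 4 = 0, so Ȟ^1 ≅ 0
Ȟ^2 = (1 − 0) − 1 = 0, so Ȟ^2 ≅ 0

Ȟ^0 = Z^3, Ȟ^1 = 0 and Ȟ^2 = 0


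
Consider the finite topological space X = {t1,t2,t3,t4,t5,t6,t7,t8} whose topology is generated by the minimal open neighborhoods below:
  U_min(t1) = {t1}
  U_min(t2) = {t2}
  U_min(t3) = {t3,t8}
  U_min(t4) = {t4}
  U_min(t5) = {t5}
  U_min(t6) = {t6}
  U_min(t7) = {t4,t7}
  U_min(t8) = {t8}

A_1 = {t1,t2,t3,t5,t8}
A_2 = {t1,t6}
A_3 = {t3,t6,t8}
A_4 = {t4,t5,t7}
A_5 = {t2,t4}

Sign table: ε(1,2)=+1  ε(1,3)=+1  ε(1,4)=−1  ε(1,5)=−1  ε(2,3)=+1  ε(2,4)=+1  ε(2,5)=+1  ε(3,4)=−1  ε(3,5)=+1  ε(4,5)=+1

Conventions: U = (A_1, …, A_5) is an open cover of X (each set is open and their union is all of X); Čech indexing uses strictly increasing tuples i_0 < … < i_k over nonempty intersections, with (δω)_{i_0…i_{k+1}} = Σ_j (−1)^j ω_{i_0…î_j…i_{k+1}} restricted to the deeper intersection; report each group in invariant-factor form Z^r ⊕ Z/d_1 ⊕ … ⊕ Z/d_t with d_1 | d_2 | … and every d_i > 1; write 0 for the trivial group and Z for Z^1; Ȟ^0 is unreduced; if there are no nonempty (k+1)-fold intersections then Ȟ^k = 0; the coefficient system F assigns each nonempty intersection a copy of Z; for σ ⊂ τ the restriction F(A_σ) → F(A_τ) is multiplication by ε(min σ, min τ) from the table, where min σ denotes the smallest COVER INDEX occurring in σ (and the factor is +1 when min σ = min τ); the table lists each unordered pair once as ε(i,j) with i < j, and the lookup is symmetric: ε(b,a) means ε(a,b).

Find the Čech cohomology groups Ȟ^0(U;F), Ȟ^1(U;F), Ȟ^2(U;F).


Ȟ^0(U;F) ≅ Z, Ȟ^1(U;F) ≅ Z^2 and Ȟ^2(U;F) ≅ 0

nonempty overlaps:
  A12={t1} A13={t3,t8} A14={t5} A15={t2} A23={t6} A45={t4}
C dims 5,6; δ0: rk 4, SNF 1^4
degree 0: 5−4−0 = 1 → Ȟ^0 ≅ Z
degree 1: 6−0−4 = 2 → Ȟ^1 ≅ Z^2
degree 2: 0−0−0 = 0 → Ȟ^2 ≅ 0


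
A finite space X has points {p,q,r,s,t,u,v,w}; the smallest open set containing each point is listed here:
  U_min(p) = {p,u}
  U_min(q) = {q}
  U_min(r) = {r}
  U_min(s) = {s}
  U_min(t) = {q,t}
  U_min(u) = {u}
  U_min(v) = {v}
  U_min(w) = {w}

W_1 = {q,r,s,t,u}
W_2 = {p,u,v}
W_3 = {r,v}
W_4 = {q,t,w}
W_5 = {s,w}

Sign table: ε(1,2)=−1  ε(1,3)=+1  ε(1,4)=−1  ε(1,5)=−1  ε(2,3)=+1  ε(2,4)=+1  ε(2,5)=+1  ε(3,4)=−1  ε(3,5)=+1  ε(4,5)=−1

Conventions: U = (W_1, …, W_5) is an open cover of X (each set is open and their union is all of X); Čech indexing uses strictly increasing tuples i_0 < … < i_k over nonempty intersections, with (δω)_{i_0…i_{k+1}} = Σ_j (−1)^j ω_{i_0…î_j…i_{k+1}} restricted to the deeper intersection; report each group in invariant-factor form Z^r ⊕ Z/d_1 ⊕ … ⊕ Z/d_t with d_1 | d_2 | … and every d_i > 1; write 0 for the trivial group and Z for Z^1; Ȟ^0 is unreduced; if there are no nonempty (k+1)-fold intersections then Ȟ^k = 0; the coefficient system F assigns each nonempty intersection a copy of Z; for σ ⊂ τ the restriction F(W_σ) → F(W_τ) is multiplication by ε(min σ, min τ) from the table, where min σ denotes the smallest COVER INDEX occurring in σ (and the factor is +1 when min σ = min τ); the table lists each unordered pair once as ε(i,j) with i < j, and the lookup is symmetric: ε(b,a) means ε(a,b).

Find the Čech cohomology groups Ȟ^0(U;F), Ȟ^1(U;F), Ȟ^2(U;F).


Ȟ^0(U;F) ≅ 0, Ȟ^1(U;F) ≅ Z ⊕ Z/2 and Ȟ^2(U;F) ≅ 0

intersection data:
  W12={u} W13={r} W14={q,t} W15={s} W23={v} W45={w}
C dims 5,6; δ0: rk 5, SNF 1^4·2
Ȟ^0 = (5 − 5) − 0 = 0, so Ȟ^0 ≅ 0
Ȟ^1 = (6 − 0) − 5 = 1 plus torsion [2], so Ȟ^1 ≅ Z ⊕ Z/2
Ȟ^2 = (0 − 0) − 0 = 0, so Ȟ^2 ≅ 0


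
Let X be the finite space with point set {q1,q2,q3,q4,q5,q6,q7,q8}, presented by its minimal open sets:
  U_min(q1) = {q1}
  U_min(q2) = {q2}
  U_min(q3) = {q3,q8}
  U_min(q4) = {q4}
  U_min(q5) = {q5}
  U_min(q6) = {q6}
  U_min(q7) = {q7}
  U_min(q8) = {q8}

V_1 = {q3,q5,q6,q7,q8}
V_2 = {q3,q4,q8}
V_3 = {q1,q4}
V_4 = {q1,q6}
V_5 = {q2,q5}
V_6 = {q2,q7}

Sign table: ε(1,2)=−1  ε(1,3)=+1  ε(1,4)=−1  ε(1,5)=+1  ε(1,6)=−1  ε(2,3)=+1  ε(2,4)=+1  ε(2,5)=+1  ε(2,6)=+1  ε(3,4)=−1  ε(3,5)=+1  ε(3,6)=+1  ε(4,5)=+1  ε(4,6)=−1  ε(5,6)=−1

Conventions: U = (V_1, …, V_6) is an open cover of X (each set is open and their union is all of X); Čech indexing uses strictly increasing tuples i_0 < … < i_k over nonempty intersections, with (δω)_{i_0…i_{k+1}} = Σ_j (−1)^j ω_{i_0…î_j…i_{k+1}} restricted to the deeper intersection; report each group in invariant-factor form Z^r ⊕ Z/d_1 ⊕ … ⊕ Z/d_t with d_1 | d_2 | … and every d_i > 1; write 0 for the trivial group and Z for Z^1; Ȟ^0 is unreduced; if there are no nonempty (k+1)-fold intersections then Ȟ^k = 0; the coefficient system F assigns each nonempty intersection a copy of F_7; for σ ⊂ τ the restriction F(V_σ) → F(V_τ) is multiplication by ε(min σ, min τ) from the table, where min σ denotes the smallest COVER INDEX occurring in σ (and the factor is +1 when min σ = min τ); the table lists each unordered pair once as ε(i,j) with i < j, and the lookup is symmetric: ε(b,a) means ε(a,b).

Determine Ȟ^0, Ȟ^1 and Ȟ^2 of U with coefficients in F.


nerve simplices:
  V12={q3,q8} V14={q6} V15={q5} V16={q7} V23={q4} V34={q1} V56={q2}
C dims 6,7; δ0: rk_F7 6
degree 0: 6−6−0 = 0 → Ȟ^0 ≅ 0
degree 1: 7−0−6 = 1 → Ȟ^1 ≅ Z/7
degree 2: 0−0−0 = 0 → Ȟ^2 ≅ 0

Ȟ^0(U;F) ≅ 0; Ȟ^1(U;F) ≅ Z/7; Ȟ^2(U;F) ≅ 0


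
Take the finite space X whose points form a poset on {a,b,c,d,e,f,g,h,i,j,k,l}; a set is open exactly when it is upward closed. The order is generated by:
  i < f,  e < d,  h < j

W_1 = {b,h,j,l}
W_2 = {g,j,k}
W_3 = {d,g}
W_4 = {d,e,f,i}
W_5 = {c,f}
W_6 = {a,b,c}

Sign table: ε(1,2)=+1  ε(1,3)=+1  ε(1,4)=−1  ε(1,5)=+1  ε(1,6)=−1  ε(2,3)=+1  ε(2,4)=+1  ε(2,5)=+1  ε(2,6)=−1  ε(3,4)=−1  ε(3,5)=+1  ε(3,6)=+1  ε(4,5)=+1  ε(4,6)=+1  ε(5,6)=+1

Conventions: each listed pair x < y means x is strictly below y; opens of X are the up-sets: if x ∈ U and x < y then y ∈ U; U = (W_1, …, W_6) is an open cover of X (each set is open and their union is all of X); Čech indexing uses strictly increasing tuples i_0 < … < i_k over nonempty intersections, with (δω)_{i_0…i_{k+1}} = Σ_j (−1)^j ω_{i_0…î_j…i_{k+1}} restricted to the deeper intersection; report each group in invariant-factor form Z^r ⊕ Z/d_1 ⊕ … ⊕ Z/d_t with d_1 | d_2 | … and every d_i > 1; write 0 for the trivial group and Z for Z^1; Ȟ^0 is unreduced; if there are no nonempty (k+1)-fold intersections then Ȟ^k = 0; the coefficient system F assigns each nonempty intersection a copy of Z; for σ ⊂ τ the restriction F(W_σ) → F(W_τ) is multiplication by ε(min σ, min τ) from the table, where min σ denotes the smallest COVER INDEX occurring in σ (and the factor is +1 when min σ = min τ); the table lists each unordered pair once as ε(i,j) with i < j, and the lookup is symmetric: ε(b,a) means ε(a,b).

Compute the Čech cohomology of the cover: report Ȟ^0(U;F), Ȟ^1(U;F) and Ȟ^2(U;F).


Ȟ^0 ≅ Z, Ȟ^1 ≅ Z and Ȟ^2 ≅ 0

nerve simplices:
  W12={j} W16={b} W23={g} W34={d} W45={f} W56={c}
C dims 6,6; δ0: rk 5, SNF 1^5
degree 0: 6−5−0 = 1 → Ȟ^0 ≅ Z
degree 1: 6−0−5 = 1 → Ȟ^1 ≅ Z
degree 2: 0−0−0 = 0 → Ȟ^2 ≅ 0


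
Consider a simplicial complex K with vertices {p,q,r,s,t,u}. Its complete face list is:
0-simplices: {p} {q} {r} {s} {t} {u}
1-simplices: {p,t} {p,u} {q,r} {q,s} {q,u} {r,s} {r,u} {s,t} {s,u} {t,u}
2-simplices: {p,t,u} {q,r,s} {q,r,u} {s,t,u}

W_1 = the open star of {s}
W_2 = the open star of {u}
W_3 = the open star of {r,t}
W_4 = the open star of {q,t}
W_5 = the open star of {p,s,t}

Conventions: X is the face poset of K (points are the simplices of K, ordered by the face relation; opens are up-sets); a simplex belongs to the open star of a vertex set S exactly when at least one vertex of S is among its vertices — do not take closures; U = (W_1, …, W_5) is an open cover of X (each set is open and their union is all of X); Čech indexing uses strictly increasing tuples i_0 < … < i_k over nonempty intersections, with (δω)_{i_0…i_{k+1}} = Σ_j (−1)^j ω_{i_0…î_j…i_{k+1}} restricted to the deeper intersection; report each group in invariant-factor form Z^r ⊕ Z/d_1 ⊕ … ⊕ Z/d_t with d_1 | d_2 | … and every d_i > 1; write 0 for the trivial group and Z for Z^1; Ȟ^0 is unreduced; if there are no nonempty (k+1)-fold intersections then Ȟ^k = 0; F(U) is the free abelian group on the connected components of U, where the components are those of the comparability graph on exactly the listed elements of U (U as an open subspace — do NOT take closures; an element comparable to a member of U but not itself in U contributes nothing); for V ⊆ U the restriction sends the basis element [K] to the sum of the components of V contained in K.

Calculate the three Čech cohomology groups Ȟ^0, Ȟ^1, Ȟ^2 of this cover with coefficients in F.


nonempty overlaps:
  W1={{s},{q,s},{r,s},{s,t},{s,u},{q,r,s},{s,t,u}} W2={{u},{p,u},{q,u},{r,u},{s,u},{t,u},{p,t,u},{q,r,u},{s,t,u}} W3={{r},{t},{p,t},{q,r},{r,s},{r,u},{s,t},{t,u},{p,t,u},{q,r,s},{q,r,u},{s,t,u}} W4={{q},{t},{p,t},{q,r},{q,s},{q,u},{s,t},{t,u},{p,t,u},{q,r,s},{q,r,u},{s,t,u}} W5={{p},{s},{t},{p,t},{p,u},{q,s},{r,s},{s,t},{s,u},{t,u},{p,t,u},{q,r,s},{s,t,u}}
  W12={{s,u},{s,t,u}} W13={{r,s},{s,t},{q,r,s},{s,t,u}} W14={{q,s},{s,t},{q,r,s},{s,t,u}} W15={{s},{q,s},{r,s},{s,t},{s,u},{q,r,s},{s,t,u}} W23={{r,u},{t,u},{p,t,u},{q,r,u},{s,t,u}} W24={{q,u},{t,u},{p,t,u},{q,r,u},{s,t,u}} W25={{p,u},{s,u},{t,u},{p,t,u},{s,t,u}} W34={{t},{p,t},{q,r},{s,t},{t,u},{p,t,u},{q,r,s},{q,r,u},{s,t,u}} W35={{t},{p,t},{r,s},{s,t},{t,u},{p,t,u},{q,r,s},{s,t,u}} W45={{t},{p,t},{q,s},{s,t},{t,u},{p,t,u},{q,r,s},{s,t,u}}
  W123={{s,t,u}} W124={{s,t,u}} W125={{s,u},{s,t,u}} W134={{s,t},{q,r,s},{s,t,u}} W135={{r,s},{s,t},{q,r,s},{s,t,u}} W145={{q,s},{s,t},{q,r,s},{s,t,u}} W234={{t,u},{p,t,u},{q,r,u},{s,t,u}} W235={{t,u},{p,t,u},{s,t,u}} W245={{t,u},{p,t,u},{s,t,u}} W345={{t},{p,t},{s,t},{t,u},{p,t,u},{q,r,s},{s,t,u}}
  W1234={{s,t,u}} W1235={{s,t,u}} W1245={{s,t,u}} W1345={{s,t},{q,r,s},{s,t,u}} W2345={{t,u},{p,t,u},{s,t,u}}
  W12345={{s,t,u}}
components per intersection:
  W1: {{s},{q,s},{r,s},{s,t},{s,u},{q,r,s},{s,t,u}}
  W2: {{u},{p,u},{q,u},{r,u},{s,u},{t,u},{p,t,u},{q,r,u},{s,t,u}}
  W3: {{r},{q,r},{r,s},{r,u},{q,r,s},{q,r,u}} {{t},{p,t},{s,t},{t,u},{p,t,u},{s,t,u}}
  W4: {{q},{q,r},{q,s},{q,u},{q,r,s},{q,r,u}} {{t},{p,t},{s,t},{t,u},{p,t,u},{s,t,u}}
  W5: {{p},{s},{t},{p,t},{p,u},{q,s},{r,s},{s,t},{s,u},{t,u},{p,t,u},{q,r,s},{s,t,u}}
  W12: {{s,u},{s,t,u}}
  W13: {{r,s},{q,r,s}} {{s,t},{s,t,u}}
  W14: {{q,s},{q,r,s}} {{s,t},{s,t,u}}
  W15: {{s},{q,s},{r,s},{s,t},{s,u},{q,r,s},{s,t,u}}
  W23: {{r,u},{q,r,u}} {{t,u},{p,t,u},{s,t,u}}
  W24: {{q,u},{q,r,u}} {{t,u},{p,t,u},{s,t,u}}
  W25: {{p,u},{s,u},{t,u},{p,t,u},{s,t,u}}
  W34: {{t},{p,t},{s,t},{t,u},{p,t,u},{s,t,u}} {{q,r},{q,r,s},{q,r,u}}
  W35: {{t},{p,t},{s,t},{t,u},{p,t,u},{s,t,u}} {{r,s},{q,r,s}}
  W45: {{t},{p,t},{s,t},{t,u},{p,t,u},{s,t,u}} {{q,s},{q,r,s}}
  W123: {{s,t,u}}
  W124: {{s,t,u}}
  W125: {{s,u},{s,t,u}}
  W134: {{s,t},{s,t,u}} {{q,r,s}}
  W135: {{r,s},{q,r,s}} {{s,t},{s,t,u}}
  W145: {{q,s},{q,r,s}} {{s,t},{s,t,u}}
  W234: {{t,u},{p,t,u},{s,t,u}} {{q,r,u}}
  W235: {{t,u},{p,t,u},{s,t,u}}
  W245: {{t,u},{p,t,u},{s,t,u}}
  W345: {{t},{p,t},{s,t},{t,u},{p,t,u},{s,t,u}} {{q,r,s}}
  W1234: {{s,t,u}}
  W1235: {{s,t,u}}
  W1245: {{s,t,u}}
  W1345: {{s,t},{s,t,u}} {{q,r,s}}
  W2345: {{t,u},{p,t,u},{s,t,u}}
  W12345: {{s,t,u}}
C dims 7,17,15,6; δ0: rk 6, SNF 1^6; δ1: rk 10, SNF 1^10; δ2: rk 5, SNF 1^5
degree 0: 7−6−0 = 1 → Ȟ^0 ≅ Z
degree 1: 17−10−6 = 1 → Ȟ^1 ≅ Z
degree 2: 15−5−10 = 0 → Ȟ^2 ≅ 0

Ȟ^0(U;F) ≅ Z, Ȟ^1(U;F) ≅ Z, Ȟ^2(U;F) ≅ 0


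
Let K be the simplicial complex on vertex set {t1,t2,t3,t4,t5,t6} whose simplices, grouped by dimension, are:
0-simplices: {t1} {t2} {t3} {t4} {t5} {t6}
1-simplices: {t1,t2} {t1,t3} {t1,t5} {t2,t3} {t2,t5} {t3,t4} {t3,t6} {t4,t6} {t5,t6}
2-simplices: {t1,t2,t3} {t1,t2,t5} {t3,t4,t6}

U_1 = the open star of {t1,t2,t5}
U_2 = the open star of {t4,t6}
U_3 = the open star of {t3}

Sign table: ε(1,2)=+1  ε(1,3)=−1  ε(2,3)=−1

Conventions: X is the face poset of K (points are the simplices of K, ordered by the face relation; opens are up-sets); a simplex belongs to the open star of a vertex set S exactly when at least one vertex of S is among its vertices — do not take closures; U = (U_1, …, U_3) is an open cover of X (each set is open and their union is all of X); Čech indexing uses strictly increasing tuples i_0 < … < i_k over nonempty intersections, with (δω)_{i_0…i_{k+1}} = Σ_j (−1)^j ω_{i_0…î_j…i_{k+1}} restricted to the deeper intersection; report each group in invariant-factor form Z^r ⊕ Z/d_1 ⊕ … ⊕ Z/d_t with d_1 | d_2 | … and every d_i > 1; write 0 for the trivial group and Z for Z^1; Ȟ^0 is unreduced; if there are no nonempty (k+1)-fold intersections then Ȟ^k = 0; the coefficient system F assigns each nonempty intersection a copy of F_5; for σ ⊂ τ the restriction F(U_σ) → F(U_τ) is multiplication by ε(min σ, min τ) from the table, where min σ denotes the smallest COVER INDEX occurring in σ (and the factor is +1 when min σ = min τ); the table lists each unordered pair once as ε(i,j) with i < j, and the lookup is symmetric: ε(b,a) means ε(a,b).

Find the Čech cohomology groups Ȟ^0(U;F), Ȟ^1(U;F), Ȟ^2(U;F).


nerve simplices:
  U1={{t1},{t2},{t5},{t1,t2},{t1,t3},{t1,t5},{t2,t3},{t2,t5},{t5,t6},{t1,t2,t3},{t1,t2,t5}} U2={{t4},{t6},{t3,t4},{t3,t6},{t4,t6},{t5,t6},{t3,t4,t6}} U3={{t3},{t1,t3},{t2,t3},{t3,t4},{t3,t6},{t1,t2,t3},{t3,t4,t6}}
  U12={{t5,t6}} U13={{t1,t3},{t2,t3},{t1,t2,t3}} U23={{t3,t4},{t3,t6},{t3,t4,t6}}
C dims 3,3; δ0: rk_F5 2
degree 0: 3−2−0 = 1 → Ȟ^0 ≅ Z/5
degree 1: 3−0−2 = 1 → Ȟ^1 ≅ Z/5
degree 2: 0−0−0 = 0 → Ȟ^2 ≅ 0

Ȟ^0 = Z/5,  Ȟ^1 = Z/5,  Ȟ^2 = 0


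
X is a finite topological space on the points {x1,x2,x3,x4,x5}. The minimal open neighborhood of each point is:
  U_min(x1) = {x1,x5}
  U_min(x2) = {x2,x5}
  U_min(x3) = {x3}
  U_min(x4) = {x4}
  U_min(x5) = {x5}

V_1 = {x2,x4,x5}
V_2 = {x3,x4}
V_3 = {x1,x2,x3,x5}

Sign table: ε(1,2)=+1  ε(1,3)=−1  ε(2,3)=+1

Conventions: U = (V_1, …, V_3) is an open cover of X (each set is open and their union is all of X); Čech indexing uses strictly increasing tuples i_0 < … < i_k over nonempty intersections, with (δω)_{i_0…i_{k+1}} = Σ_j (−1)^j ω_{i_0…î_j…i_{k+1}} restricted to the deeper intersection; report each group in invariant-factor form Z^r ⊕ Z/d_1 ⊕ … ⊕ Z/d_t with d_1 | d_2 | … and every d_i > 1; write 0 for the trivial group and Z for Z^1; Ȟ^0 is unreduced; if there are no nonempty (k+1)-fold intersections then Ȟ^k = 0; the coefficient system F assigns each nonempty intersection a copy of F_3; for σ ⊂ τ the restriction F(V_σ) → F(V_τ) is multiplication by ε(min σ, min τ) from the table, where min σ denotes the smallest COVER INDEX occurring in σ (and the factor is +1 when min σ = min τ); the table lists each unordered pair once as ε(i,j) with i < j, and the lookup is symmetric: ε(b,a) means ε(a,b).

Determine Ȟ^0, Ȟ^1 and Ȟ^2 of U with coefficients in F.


Ȟ^0 = 0; Ȟ^1 = 0; Ȟ^2 = 0

nerve simplices:
  V12={x4} V13={x2,x5} V23={x3}
C dims 3,3; δ0: rk_F3 3
degree 0: 3−3−0 = 0 → Ȟ^0 ≅ 0
degree 1: 3−0−3 = 0 → Ȟ^1 ≅ 0
degree 2: 0−0−0 = 0 → Ȟ^2 ≅ 0


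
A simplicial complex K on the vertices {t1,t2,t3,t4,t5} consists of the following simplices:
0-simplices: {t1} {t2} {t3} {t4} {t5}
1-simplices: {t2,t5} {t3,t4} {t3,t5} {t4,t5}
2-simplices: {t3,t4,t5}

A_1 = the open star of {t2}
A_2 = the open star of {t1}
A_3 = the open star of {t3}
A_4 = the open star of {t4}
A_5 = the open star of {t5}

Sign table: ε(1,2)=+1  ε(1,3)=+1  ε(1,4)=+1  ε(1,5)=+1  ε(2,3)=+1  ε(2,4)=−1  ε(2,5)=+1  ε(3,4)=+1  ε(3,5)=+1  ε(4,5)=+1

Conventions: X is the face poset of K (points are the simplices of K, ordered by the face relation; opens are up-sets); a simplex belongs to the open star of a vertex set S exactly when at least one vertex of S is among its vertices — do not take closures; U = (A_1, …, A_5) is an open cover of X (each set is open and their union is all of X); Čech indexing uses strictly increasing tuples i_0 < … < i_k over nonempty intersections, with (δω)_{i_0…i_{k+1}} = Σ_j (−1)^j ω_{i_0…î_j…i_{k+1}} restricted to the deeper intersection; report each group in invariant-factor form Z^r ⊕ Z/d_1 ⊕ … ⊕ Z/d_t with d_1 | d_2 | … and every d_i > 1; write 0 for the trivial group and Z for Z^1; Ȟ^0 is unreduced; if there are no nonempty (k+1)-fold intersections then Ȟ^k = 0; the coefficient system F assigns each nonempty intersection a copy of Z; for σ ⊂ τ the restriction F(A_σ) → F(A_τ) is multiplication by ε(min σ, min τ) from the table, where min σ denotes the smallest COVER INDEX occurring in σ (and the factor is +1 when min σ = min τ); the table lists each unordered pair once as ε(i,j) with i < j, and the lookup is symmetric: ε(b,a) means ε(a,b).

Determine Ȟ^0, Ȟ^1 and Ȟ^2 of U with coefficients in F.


nerve of the cover:
  A1={{t2},{t2,t5}} A2={{t1}} A3={{t3},{t3,t4},{t3,t5},{t3,t4,t5}} A4={{t4},{t3,t4},{t4,t5},{t3,t4,t5}} A5={{t5},{t2,t5},{t3,t5},{t4,t5},{t3,t4,t5}}
  A15={{t2,t5}} A34={{t3,t4},{t3,t4,t5}} A35={{t3,t5},{t3,t4,t5}} A45={{t4,t5},{t3,t4,t5}}
  A345={{t3,t4,t5}}
C dims 5,4,1; δ0: rk 3, SNF 1^3; δ1: rk 1, SNF 1^1
Ȟ^0 = (5 − 3) − 0 = 2, so Ȟ^0 ≅ Z^2
Ȟ^1 = (4 − 1) − 3 = 0, so Ȟ^1 ≅ 0
Ȟ^2 = (1 − 0) − 1 = 0, so Ȟ^2 ≅ 0

Ȟ^0 ≅ Z^2, Ȟ^1 ≅ 0, Ȟ^2 ≅ 0


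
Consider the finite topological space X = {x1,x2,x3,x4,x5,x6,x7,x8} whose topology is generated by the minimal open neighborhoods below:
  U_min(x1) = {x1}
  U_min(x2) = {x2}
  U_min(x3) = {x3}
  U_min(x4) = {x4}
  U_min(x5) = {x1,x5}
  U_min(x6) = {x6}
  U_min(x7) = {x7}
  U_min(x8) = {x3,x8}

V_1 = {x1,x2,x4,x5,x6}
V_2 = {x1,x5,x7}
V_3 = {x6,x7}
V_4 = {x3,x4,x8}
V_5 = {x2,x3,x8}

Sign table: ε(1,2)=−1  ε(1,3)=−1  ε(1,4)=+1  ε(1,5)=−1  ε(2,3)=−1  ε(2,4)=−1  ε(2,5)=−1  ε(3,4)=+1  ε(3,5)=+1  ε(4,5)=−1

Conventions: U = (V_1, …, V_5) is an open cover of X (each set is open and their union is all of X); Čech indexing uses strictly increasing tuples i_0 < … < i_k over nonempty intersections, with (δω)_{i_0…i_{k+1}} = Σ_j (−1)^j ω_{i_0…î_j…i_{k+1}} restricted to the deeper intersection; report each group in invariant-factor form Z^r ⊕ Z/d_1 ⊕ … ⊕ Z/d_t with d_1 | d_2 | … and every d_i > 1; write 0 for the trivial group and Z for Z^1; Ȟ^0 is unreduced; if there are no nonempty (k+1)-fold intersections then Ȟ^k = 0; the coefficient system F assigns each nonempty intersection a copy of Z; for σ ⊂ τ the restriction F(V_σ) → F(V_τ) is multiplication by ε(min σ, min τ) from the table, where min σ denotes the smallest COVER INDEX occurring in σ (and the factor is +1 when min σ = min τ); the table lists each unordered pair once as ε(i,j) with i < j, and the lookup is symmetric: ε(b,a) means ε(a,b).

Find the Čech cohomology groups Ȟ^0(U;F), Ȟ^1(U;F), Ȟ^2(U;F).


nonempty intersections:
  V12={x1,x5} V13={x6} V14={x4} V15={x2} V23={x7} V45={x3,x8}
C dims 5,6; δ0: rk 5, SNF 1^4·2
Ȟ^0: (5−5)−0=0 ⇒ 0
Ȟ^1: (6−0)−5=1 plus torsion [2] ⇒ Z ⊕ Z/2
Ȟ^2: (0−0)−0=0 ⇒ 0

Ȟ^0(U;F) ≅ 0,  Ȟ^1(U;F) ≅ Z ⊕ Z/2,  Ȟ^2(U;F) ≅ 0


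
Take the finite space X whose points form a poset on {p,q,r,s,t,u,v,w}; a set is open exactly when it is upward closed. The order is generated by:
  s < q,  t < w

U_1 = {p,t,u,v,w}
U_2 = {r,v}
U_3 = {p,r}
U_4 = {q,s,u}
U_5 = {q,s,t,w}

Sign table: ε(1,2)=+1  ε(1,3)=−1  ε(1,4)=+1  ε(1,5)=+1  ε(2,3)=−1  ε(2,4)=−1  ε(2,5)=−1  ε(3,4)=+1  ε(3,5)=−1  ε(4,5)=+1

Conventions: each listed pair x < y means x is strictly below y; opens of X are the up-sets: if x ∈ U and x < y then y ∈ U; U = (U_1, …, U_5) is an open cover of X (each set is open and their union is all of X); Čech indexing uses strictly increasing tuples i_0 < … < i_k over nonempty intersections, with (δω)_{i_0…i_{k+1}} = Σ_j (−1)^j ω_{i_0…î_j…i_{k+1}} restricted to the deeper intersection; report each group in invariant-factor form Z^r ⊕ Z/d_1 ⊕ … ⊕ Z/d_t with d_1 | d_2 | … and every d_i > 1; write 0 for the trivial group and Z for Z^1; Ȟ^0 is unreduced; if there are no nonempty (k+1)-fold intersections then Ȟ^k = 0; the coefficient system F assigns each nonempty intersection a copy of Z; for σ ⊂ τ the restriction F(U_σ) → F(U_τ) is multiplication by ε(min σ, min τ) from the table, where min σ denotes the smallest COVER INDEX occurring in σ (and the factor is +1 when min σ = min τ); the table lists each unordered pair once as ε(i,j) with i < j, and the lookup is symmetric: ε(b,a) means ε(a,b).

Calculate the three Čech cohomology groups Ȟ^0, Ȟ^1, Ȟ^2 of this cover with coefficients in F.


nerve simplices:
  U12={v} U13={p} U14={u} U15={t,w} U23={r} U45={q,s}
C dims 5,6; δ0: rk 4, SNF 1^4
degree 0: 5−4−0 = 1 → Ȟ^0 ≅ Z
degree 1: 6−0−4 = 2 → Ȟ^1 ≅ Z^2
degree 2: 0−0−0 = 0 → Ȟ^2 ≅ 0

Ȟ^0(U;F) ≅ Z,  Ȟ^1(U;F) ≅ Z^2,  Ȟ^2(U;F) ≅ 0
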